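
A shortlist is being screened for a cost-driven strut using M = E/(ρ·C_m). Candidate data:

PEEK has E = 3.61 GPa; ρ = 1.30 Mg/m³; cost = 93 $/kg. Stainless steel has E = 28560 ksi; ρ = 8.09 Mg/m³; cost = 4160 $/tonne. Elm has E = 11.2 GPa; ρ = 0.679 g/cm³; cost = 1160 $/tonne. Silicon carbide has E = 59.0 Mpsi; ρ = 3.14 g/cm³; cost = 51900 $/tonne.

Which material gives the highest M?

Convert each candidate to consistent units, then evaluate M:
  PEEK: E = 3.610 GPa, ρ = 1300 kg/m³, cost = 93.00 $/kg
  stainless steel: E = 196.9 GPa, ρ = 8090 kg/m³, cost = 4.160 $/kg
  elm: E = 11.20 GPa, ρ = 679.0 kg/m³, cost = 1.160 $/kg
  silicon carbide: E = 406.8 GPa, ρ = 3140 kg/m³, cost = 51.90 $/kg
  elm: M = 14.2 MN·m per $
  stainless steel: M = 5.85 MN·m per $
  silicon carbide: M = 2.50 MN·m per $
  PEEK: M = 0.0299 MN·m per $
Highest index: elm.

elm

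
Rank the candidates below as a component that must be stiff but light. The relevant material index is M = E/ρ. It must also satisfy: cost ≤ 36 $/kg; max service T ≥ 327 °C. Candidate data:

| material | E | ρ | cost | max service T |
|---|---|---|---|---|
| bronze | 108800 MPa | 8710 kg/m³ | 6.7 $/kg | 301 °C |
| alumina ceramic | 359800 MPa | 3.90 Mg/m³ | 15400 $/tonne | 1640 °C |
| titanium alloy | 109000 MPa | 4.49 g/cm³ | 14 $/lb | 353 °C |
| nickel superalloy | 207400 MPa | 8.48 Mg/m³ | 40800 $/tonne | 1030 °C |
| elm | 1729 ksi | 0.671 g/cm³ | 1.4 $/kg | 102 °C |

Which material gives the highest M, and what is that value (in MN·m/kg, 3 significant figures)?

Screen on constraints: cost ≤ 36 $/kg; max service T ≥ 327 °C. Survivors: alumina ceramic, titanium alloy.
In SI units:
  alumina ceramic: E = 359.8 GPa, ρ = 3900 kg/m³
  titanium alloy: E = 109.0 GPa, ρ = 4490 kg/m³
  alumina ceramic: M = 92.3 MN·m/kg
  titanium alloy: M = 24.3 MN·m/kg
Alumina ceramic ranks first.

alumina ceramic, M = 92.3 MN·m/kg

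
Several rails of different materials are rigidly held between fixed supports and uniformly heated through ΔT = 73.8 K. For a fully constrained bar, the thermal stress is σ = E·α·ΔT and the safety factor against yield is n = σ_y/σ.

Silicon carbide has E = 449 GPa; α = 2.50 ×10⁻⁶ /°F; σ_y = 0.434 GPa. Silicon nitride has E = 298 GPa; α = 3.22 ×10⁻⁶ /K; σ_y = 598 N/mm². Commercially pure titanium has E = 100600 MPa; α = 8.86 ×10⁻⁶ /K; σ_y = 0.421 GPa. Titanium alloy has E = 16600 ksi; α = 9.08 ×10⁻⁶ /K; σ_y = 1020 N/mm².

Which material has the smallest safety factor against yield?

With everything in SI (GPa, ×10⁻⁶/K, MPa):
  silicon carbide: E = 449.0, α = 4.50, σ_y = 434.0 → σ = 149 MPa, n = 2.91
  silicon nitride: E = 298.0, α = 3.22, σ_y = 598.0 → σ = 70.8 MPa, n = 8.44
  commercially pure titanium: E = 100.6, α = 8.86, σ_y = 421.0 → σ = 65.8 MPa, n = 6.40
  titanium alloy: E = 114.5, α = 9.08, σ_y = 1020 → σ = 76.7 MPa, n = 13.3
Smallest n: silicon carbide with n = 2.91.

silicon carbide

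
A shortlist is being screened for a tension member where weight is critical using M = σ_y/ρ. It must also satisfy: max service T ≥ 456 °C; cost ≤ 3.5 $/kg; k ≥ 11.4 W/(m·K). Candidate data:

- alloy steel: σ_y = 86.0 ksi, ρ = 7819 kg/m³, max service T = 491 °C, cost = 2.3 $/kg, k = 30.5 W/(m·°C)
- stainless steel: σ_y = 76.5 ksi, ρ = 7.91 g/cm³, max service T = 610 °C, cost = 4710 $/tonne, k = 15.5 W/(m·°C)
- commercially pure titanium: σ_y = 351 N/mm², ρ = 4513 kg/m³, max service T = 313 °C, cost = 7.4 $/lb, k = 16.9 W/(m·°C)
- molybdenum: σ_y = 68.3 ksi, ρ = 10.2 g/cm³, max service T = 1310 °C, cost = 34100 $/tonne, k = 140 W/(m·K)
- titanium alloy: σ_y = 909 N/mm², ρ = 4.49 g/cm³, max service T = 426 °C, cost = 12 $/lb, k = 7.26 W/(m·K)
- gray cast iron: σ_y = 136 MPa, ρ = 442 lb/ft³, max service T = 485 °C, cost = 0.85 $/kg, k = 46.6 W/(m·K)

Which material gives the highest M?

Screen on constraints: max service T ≥ 456 °C; cost ≤ 3.5 $/kg; k ≥ 11.4 W/(m·K). Survivors: alloy steel, gray cast iron.
Convert each candidate to consistent units, then evaluate M:
  alloy steel: σ_y = 592.9 MPa, ρ = 7819 kg/m³
  gray cast iron: σ_y = 136.0 MPa, ρ = 7080 kg/m³
  alloy steel: M = 75.8 kN·m/kg
  gray cast iron: M = 19.2 kN·m/kg
The maximum is for alloy steel.

alloy steel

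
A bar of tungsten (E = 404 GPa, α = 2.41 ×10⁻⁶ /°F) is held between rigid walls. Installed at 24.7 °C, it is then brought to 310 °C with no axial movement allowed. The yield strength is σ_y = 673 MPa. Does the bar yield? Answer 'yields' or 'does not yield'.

α = 2.41×10⁻⁶/°F × 9/5 = 4.34×10⁻⁶/K.
ΔT = 285.3 K. Constrained thermal stress σ = E·α·ΔT = 404.0×10³ MPa × 4.34×10⁻⁶ × 285.3 = 500 MPa (compressive).
Compare to σ_y = 673 MPa: σ < σ_y, so it does not yield.

does not yield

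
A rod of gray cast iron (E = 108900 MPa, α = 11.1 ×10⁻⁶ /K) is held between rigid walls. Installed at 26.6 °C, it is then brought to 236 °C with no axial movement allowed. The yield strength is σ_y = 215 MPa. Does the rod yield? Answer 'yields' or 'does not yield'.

E = 108900 MPa = 108.9 GPa.
ΔT = 209.4 K. Constrained thermal stress σ = E·α·ΔT = 108.9×10³ MPa × 11.1×10⁻⁶ × 209.4 = 253 MPa (compressive).
Compare to σ_y = 215 MPa: σ ≥ σ_y, so it yields.

yields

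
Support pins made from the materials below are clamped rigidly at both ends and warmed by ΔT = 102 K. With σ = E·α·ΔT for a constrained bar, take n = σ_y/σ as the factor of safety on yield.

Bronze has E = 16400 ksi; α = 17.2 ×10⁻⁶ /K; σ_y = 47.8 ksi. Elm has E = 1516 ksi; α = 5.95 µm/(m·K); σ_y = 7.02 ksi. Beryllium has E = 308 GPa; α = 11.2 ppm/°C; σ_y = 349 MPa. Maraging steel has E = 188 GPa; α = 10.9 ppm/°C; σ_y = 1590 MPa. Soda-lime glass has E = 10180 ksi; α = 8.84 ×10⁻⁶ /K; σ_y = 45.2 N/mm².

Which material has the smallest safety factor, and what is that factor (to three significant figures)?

In consistent units (E in GPa, α in ×10⁻⁶/K, σ_y in MPa):
  bronze: E = 113.1, α = 17.2, σ_y = 329.6 → σ = 198 MPa, n = 1.66
  elm: E = 10.45, α = 5.95, σ_y = 48.40 → σ = 6.34 MPa, n = 7.63
  beryllium: E = 308.0, α = 11.2, σ_y = 349.0 → σ = 352 MPa, n = 0.992
  maraging steel: E = 188.0, α = 10.9, σ_y = 1590 → σ = 209 MPa, n = 7.61
  soda-lime glass: E = 70.19, α = 8.84, σ_y = 45.20 → σ = 63.3 MPa, n = 0.714
Smallest n: soda-lime glass with n = 0.714.

soda-lime glass, n = 0.714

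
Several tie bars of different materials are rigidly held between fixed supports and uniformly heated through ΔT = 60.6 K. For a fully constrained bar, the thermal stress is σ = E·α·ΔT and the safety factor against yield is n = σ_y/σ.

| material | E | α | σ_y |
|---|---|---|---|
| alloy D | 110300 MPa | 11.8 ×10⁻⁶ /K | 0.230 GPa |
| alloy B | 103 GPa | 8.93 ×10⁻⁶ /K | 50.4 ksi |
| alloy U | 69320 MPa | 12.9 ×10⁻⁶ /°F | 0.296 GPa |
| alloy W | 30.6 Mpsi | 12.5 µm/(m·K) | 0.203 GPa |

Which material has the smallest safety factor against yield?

With everything in SI (GPa, ×10⁻⁶/K, MPa):
  alloy D: E = 110.3, α = 11.8, σ_y = 230.0 → σ = 78.9 MPa, n = 2.92
  alloy B: E = 103.0, α = 8.93, σ_y = 347.5 → σ = 55.7 MPa, n = 6.23
  alloy U: E = 69.32, α = 23.2, σ_y = 296.0 → σ = 97.5 MPa, n = 3.03
  alloy W: E = 211.0, α = 12.5, σ_y = 203.0 → σ = 160 MPa, n = 1.27
Alloy W has the lowest safety factor, n = 1.27.

alloy W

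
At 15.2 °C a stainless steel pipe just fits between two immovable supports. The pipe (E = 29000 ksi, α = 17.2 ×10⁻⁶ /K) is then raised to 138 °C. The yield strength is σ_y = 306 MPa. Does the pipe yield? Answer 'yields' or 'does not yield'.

yields

E = 29000 ksi = 199.9 GPa.
ΔT = 122.8 K. Constrained thermal stress σ = E·α·ΔT = 199.9×10³ MPa × 17.2×10⁻⁶ × 122.8 = 422 MPa (compressive).
Compare to σ_y = 306 MPa: σ ≥ σ_y, so it yields.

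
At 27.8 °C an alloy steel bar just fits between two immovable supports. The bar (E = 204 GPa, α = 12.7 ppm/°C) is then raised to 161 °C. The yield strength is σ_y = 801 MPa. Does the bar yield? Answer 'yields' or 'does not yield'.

does not yield

ΔT = 133.2 K. Constrained thermal stress σ = E·α·ΔT = 204.0×10³ MPa × 12.7×10⁻⁶ × 133.2 = 345 MPa (compressive).
Compare to σ_y = 801 MPa: σ < σ_y, so it does not yield.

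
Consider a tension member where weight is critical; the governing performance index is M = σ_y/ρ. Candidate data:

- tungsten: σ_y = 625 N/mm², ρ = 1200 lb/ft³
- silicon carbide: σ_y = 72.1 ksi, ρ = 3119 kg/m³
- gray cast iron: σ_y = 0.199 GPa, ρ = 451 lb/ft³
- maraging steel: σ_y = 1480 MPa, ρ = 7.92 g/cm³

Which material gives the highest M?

Putting every candidate on a common basis:
  tungsten: σ_y = 625.0 MPa, ρ = 19220 kg/m³
  silicon carbide: σ_y = 497.1 MPa, ρ = 3119 kg/m³
  gray cast iron: σ_y = 199.0 MPa, ρ = 7224 kg/m³
  maraging steel: σ_y = 1480 MPa, ρ = 7920 kg/m³
  maraging steel: M = 187 kN·m/kg
  silicon carbide: M = 159 kN·m/kg
  tungsten: M = 32.5 kN·m/kg
  gray cast iron: M = 27.5 kN·m/kg
Maraging steel has the largest M.

maraging steel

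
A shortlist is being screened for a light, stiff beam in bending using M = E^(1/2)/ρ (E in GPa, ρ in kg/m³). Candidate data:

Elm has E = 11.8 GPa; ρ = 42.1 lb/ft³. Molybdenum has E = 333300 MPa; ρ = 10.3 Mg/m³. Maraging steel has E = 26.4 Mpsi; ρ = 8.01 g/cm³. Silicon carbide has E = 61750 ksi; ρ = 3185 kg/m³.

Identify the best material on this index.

Convert each candidate to consistent units, then evaluate M:
  elm: E = 11.80 GPa, ρ = 674.4 kg/m³
  molybdenum: E = 333.3 GPa, ρ = 10300 kg/m³
  maraging steel: E = 182.0 GPa, ρ = 8010 kg/m³
  silicon carbide: E = 425.8 GPa, ρ = 3185 kg/m³
  silicon carbide: M = 6.48×10⁻³
  elm: M = 5.09×10⁻³
  molybdenum: M = 1.77×10⁻³
  maraging steel: M = 1.68×10⁻³
The maximum is for silicon carbide.

silicon carbide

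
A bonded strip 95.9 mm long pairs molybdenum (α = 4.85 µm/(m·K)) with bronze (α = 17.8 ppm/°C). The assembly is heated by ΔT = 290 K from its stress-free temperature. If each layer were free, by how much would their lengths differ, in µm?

Δα = |4.85 − 17.8|×10⁻⁶/K = 13.0×10⁻⁶/K.
ΔL_mismatch = Δα·L·ΔT = 13.0×10⁻⁶ × 95.9 mm × 290.0 K = 360 µm.

360 µm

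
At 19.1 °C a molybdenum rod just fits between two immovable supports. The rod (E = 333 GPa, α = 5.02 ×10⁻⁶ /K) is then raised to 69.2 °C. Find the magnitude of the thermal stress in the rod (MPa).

ΔT = 50.10 K. Constrained thermal stress σ = E·α·ΔT = 333.0×10³ MPa × 5.02×10⁻⁶ × 50.10 = 83.8 MPa (compressive).

83.8 MPa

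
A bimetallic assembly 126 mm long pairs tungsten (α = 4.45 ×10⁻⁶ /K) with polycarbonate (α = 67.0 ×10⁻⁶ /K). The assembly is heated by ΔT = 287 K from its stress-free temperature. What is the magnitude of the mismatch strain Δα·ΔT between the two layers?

Δα = |4.45 − 67.0|×10⁻⁶/K = 62.5×10⁻⁶/K.
Mismatch strain = Δα·ΔT = 62.5×10⁻⁶ × 287.0 = 0.0180.

0.0180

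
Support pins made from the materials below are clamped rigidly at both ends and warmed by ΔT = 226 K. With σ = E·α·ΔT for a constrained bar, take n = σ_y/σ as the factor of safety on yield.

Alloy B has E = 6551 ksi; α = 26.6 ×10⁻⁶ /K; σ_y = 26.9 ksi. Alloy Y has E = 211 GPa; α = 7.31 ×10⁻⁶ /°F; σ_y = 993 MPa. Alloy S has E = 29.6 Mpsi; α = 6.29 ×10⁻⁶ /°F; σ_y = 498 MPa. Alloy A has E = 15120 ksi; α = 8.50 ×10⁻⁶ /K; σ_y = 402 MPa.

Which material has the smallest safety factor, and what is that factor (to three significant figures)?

alloy B, n = 0.683

Converting E to GPa, α to ×10⁻⁶/K, σ_y to MPa, then σ and n for each:
  alloy B: E = 45.17, α = 26.6, σ_y = 185.5 → σ = 272 MPa, n = 0.683
  alloy Y: E = 211.0, α = 13.2, σ_y = 993.0 → σ = 627 MPa, n = 1.58
  alloy S: E = 204.1, α = 11.3, σ_y = 498.0 → σ = 522 MPa, n = 0.954
  alloy A: E = 104.2, α = 8.50, σ_y = 402.0 → σ = 200 MPa, n = 2.01
The minimum is alloy B at n = 0.683.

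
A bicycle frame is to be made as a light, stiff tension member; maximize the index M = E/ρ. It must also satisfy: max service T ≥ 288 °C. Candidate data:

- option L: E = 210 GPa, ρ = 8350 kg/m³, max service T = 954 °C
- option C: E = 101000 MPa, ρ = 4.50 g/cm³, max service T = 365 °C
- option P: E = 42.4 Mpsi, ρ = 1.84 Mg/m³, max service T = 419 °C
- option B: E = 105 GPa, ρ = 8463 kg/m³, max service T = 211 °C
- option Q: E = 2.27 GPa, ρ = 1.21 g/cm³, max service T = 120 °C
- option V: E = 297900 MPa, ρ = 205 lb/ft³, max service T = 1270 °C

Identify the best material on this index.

Screen on constraints: max service T ≥ 288 °C. Survivors: option L, option C, option P, option V.
Putting every candidate on a common basis:
  option L: E = 210.0 GPa, ρ = 8350 kg/m³
  option C: E = 101.0 GPa, ρ = 4500 kg/m³
  option P: E = 292.3 GPa, ρ = 1840 kg/m³
  option V: E = 297.9 GPa, ρ = 3284 kg/m³
  option P: M = 159 MN·m/kg
  option V: M = 90.7 MN·m/kg
  option L: M = 25.1 MN·m/kg
  option C: M = 22.4 MN·m/kg
The maximum is for option P.

option P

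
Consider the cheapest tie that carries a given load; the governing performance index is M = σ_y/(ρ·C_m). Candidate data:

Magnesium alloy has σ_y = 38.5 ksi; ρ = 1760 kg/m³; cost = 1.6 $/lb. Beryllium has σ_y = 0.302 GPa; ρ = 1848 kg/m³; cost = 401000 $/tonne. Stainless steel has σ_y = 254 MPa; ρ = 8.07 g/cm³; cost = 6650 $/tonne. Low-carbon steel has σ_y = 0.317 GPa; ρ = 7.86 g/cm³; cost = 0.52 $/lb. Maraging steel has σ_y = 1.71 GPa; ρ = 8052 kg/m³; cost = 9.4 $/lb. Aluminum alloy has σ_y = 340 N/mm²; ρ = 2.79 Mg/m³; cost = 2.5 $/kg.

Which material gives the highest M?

aluminum alloy

In SI units:
  magnesium alloy: σ_y = 265.4 MPa, ρ = 1760 kg/m³, cost = 3.527 $/kg
  beryllium: σ_y = 302.0 MPa, ρ = 1848 kg/m³, cost = 401.0 $/kg
  stainless steel: σ_y = 254.0 MPa, ρ = 8070 kg/m³, cost = 6.650 $/kg
  low-carbon steel: σ_y = 317.0 MPa, ρ = 7860 kg/m³, cost = 1.146 $/kg
  maraging steel: σ_y = 1710 MPa, ρ = 8052 kg/m³, cost = 20.72 $/kg
  aluminum alloy: σ_y = 340.0 MPa, ρ = 2790 kg/m³, cost = 2.500 $/kg
  aluminum alloy: M = 48.7 kN·m per $
  magnesium alloy: M = 42.8 kN·m per $
  low-carbon steel: M = 35.2 kN·m per $
  maraging steel: M = 10.2 kN·m per $
  stainless steel: M = 4.73 kN·m per $
  beryllium: M = 0.408 kN·m per $
The maximum is for aluminum alloy.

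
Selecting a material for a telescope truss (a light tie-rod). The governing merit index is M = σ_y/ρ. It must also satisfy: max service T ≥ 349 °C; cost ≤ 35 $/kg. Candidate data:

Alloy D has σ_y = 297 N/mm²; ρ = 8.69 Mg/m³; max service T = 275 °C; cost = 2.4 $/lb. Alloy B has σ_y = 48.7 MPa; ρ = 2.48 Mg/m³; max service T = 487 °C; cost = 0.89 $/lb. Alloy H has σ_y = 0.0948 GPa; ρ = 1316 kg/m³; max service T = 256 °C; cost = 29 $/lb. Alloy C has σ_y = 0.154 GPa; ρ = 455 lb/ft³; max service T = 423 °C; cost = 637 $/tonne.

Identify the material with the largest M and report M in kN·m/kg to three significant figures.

Screen on constraints: max service T ≥ 349 °C; cost ≤ 35 $/kg. Survivors: alloy B, alloy C.
Normalizing units and computing the index:
  alloy B: σ_y = 48.70 MPa, ρ = 2480 kg/m³
  alloy C: σ_y = 154.0 MPa, ρ = 7288 kg/m³
  alloy C: M = 21.1 kN·m/kg
  alloy B: M = 19.6 kN·m/kg
The maximum is for alloy C.

alloy C, M = 21.1 kN·m/kg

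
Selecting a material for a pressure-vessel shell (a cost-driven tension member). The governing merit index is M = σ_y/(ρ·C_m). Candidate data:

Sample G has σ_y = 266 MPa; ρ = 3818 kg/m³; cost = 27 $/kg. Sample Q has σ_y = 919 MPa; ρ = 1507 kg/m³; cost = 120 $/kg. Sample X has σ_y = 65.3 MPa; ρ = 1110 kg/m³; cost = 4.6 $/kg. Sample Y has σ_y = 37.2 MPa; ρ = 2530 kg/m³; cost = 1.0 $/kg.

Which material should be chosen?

sample Y

Per-candidate index values:
  sample Y: M = 14.7 kN·m per $
  sample X: M = 12.8 kN·m per $
  sample Q: M = 5.08 kN·m per $
  sample G: M = 2.58 kN·m per $
The maximum is for sample Y.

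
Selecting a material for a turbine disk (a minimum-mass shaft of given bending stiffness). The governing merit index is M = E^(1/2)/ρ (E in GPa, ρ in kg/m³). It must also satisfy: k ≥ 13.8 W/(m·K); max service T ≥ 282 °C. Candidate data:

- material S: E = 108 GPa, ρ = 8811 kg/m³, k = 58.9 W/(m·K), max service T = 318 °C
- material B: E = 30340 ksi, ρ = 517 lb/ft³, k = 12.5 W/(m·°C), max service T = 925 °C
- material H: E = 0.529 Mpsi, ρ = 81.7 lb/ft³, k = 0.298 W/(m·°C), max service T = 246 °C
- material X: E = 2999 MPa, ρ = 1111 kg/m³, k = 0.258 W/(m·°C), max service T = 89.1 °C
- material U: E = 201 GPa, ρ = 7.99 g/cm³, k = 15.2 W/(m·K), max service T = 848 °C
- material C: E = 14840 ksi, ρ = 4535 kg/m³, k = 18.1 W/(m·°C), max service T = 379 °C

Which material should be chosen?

material C

Screen on constraints: k ≥ 13.8 W/(m·K); max service T ≥ 282 °C. Survivors: material S, material U, material C.
After converting to SI:
  material S: E = 108.0 GPa, ρ = 8811 kg/m³
  material U: E = 201.0 GPa, ρ = 7990 kg/m³
  material C: E = 102.3 GPa, ρ = 4535 kg/m³
  material C: M = 2.23×10⁻³
  material U: M = 1.77×10⁻³
  material S: M = 1.18×10⁻³
Highest index: material C.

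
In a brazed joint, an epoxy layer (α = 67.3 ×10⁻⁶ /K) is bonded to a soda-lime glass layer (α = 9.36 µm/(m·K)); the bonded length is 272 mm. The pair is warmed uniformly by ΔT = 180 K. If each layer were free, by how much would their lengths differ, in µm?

2840 µm

Δα = |67.3 − 9.36|×10⁻⁶/K = 57.9×10⁻⁶/K.
ΔL_mismatch = Δα·L·ΔT = 57.9×10⁻⁶ × 272.0 mm × 180.0 K = 2840 µm.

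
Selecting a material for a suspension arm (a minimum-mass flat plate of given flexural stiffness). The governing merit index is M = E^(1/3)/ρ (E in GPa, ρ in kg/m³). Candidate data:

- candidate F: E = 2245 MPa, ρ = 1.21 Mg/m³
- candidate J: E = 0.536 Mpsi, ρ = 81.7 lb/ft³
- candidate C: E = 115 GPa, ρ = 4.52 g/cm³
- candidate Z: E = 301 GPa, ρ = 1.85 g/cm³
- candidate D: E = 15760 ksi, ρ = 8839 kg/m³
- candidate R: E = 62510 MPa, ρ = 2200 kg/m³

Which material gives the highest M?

After converting to SI:
  candidate F: E = 2.245 GPa, ρ = 1210 kg/m³
  candidate J: E = 3.696 GPa, ρ = 1309 kg/m³
  candidate C: E = 115.0 GPa, ρ = 4520 kg/m³
  candidate Z: E = 301.0 GPa, ρ = 1850 kg/m³
  candidate D: E = 108.7 GPa, ρ = 8839 kg/m³
  candidate R: E = 62.51 GPa, ρ = 2200 kg/m³
  candidate Z: M = 3.62×10⁻³
  candidate R: M = 1.80×10⁻³
  candidate J: M = 1.18×10⁻³
  candidate F: M = 1.08×10⁻³
  candidate C: M = 1.08×10⁻³
  candidate D: M = 0.540×10⁻³
The maximum is for candidate Z.

candidate Z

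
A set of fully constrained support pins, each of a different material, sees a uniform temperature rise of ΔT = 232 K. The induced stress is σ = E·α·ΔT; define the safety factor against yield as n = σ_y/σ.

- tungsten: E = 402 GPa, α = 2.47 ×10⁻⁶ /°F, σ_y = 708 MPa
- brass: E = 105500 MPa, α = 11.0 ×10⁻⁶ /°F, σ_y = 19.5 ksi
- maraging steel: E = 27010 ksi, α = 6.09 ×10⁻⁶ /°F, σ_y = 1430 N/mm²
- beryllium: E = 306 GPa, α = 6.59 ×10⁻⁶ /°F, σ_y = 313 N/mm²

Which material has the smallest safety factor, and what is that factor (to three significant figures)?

Converting E to GPa, α to ×10⁻⁶/K, σ_y to MPa, then σ and n for each:
  tungsten: E = 402.0, α = 4.45, σ_y = 708.0 → σ = 415 MPa, n = 1.71
  brass: E = 105.5, α = 19.8, σ_y = 134.4 → σ = 485 MPa, n = 0.277
  maraging steel: E = 186.2, α = 11.0, σ_y = 1430 → σ = 474 MPa, n = 3.02
  beryllium: E = 306.0, α = 11.9, σ_y = 313.0 → σ = 842 MPa, n = 0.372
Brass has the lowest safety factor, n = 0.277.

brass, n = 0.277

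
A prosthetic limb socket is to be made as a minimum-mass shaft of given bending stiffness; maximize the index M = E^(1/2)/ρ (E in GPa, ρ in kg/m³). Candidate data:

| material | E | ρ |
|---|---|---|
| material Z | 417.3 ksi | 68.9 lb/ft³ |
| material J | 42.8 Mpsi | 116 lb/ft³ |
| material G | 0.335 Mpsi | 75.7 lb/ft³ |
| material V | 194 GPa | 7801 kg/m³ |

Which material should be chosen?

Convert each candidate to consistent units, then evaluate M:
  material Z: E = 2.877 GPa, ρ = 1104 kg/m³
  material J: E = 295.1 GPa, ρ = 1858 kg/m³
  material G: E = 2.310 GPa, ρ = 1213 kg/m³
  material V: E = 194.0 GPa, ρ = 7801 kg/m³
  material J: M = 9.24×10⁻³
  material V: M = 1.79×10⁻³
  material Z: M = 1.54×10⁻³
  material G: M = 1.25×10⁻³
The maximum is for material J.

material J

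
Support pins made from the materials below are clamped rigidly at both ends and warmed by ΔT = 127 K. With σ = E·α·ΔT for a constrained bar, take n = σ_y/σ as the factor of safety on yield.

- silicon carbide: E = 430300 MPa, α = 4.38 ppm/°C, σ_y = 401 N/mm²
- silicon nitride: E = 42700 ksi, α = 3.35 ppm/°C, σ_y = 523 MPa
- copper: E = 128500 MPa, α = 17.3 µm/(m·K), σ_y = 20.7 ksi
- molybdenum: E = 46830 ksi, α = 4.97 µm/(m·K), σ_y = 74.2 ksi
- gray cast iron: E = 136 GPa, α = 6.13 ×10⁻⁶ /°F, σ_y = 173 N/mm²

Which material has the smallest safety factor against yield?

Converting E to GPa, α to ×10⁻⁶/K, σ_y to MPa, then σ and n for each:
  silicon carbide: E = 430.3, α = 4.38, σ_y = 401.0 → σ = 239 MPa, n = 1.68
  silicon nitride: E = 294.4, α = 3.35, σ_y = 523.0 → σ = 125 MPa, n = 4.18
  copper: E = 128.5, α = 17.3, σ_y = 142.7 → σ = 282 MPa, n = 0.506
  molybdenum: E = 322.9, α = 4.97, σ_y = 511.6 → σ = 204 MPa, n = 2.51
  gray cast iron: E = 136.0, α = 11.0, σ_y = 173.0 → σ = 191 MPa, n = 0.908
Smallest n: copper with n = 0.506.

copper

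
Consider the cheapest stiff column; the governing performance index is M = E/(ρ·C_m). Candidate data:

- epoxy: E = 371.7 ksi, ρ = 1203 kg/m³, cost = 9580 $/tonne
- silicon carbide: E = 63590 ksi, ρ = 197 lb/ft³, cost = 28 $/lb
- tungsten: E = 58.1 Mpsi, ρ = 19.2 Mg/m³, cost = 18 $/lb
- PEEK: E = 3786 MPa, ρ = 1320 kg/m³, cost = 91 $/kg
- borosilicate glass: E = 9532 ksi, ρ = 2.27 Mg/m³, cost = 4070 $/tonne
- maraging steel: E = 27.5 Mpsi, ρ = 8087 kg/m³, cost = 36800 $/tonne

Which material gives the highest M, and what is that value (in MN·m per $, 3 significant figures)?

borosilicate glass, M = 7.11 MN·m per $

In SI units:
  epoxy: E = 2.563 GPa, ρ = 1203 kg/m³, cost = 9.580 $/kg
  silicon carbide: E = 438.4 GPa, ρ = 3156 kg/m³, cost = 61.73 $/kg
  tungsten: E = 400.6 GPa, ρ = 19200 kg/m³, cost = 39.68 $/kg
  PEEK: E = 3.786 GPa, ρ = 1320 kg/m³, cost = 91.00 $/kg
  borosilicate glass: E = 65.72 GPa, ρ = 2270 kg/m³, cost = 4.070 $/kg
  maraging steel: E = 189.6 GPa, ρ = 8087 kg/m³, cost = 36.80 $/kg
  borosilicate glass: M = 7.11 MN·m per $
  silicon carbide: M = 2.25 MN·m per $
  maraging steel: M = 0.637 MN·m per $
  tungsten: M = 0.526 MN·m per $
  epoxy: M = 0.222 MN·m per $
  PEEK: M = 0.0315 MN·m per $
Highest index: borosilicate glass.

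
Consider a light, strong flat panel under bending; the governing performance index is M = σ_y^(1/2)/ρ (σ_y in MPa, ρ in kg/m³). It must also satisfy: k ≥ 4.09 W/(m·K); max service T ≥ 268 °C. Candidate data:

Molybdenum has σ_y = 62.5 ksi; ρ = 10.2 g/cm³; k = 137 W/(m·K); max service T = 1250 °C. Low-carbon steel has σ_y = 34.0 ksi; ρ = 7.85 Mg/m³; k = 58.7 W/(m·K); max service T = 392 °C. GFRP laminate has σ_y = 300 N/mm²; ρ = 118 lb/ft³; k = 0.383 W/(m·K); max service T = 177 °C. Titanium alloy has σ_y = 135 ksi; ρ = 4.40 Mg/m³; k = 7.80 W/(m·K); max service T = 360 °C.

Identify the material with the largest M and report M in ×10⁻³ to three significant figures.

Screen on constraints: k ≥ 4.09 W/(m·K); max service T ≥ 268 °C. Survivors: molybdenum, low-carbon steel, titanium alloy.
Convert each candidate to consistent units, then evaluate M:
  molybdenum: σ_y = 430.9 MPa, ρ = 10200 kg/m³
  low-carbon steel: σ_y = 234.4 MPa, ρ = 7850 kg/m³
  titanium alloy: σ_y = 930.8 MPa, ρ = 4400 kg/m³
  titanium alloy: M = 6.93×10⁻³
  molybdenum: M = 2.04×10⁻³
  low-carbon steel: M = 1.95×10⁻³
Titanium alloy ranks first.

titanium alloy, M = 6.93×10⁻³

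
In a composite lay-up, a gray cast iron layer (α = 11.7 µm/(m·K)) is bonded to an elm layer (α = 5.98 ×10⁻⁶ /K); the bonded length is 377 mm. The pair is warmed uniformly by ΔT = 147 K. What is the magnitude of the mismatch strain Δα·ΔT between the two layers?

8.41×10⁻⁴

Δα = |11.7 − 5.98|×10⁻⁶/K = 5.72×10⁻⁶/K.
Mismatch strain = Δα·ΔT = 5.72×10⁻⁶ × 147.0 = 8.41×10⁻⁴.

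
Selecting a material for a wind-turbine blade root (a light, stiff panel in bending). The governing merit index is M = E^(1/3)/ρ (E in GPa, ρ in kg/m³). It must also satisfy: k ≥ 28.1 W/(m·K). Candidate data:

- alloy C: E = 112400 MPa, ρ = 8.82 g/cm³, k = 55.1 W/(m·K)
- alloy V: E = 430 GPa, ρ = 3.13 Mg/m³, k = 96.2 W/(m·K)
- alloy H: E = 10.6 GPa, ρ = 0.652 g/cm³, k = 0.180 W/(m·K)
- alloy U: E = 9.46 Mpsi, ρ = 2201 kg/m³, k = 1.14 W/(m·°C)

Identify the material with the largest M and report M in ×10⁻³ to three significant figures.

alloy V, M = 2.41×10⁻³

Screen on constraints: k ≥ 28.1 W/(m·K). Survivors: alloy C, alloy V.
Normalizing units and computing the index:
  alloy C: E = 112.4 GPa, ρ = 8820 kg/m³
  alloy V: E = 430.0 GPa, ρ = 3130 kg/m³
  alloy V: M = 2.41×10⁻³
  alloy C: M = 0.547×10⁻³
Alloy V ranks first.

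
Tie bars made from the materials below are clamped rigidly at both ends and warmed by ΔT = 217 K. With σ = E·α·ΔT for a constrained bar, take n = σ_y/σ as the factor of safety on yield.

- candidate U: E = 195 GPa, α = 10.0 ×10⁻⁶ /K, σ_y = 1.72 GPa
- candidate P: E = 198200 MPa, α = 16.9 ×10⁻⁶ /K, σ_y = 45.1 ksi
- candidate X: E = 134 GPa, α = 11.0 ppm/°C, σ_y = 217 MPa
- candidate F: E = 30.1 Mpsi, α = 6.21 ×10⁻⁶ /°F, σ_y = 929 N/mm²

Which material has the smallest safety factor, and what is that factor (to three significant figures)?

Per material, after unit conversion:
  candidate U: E = 195.0, α = 10.0, σ_y = 1720 → σ = 423 MPa, n = 4.06
  candidate P: E = 198.2, α = 16.9, σ_y = 311.0 → σ = 727 MPa, n = 0.428
  candidate X: E = 134.0, α = 11.0, σ_y = 217.0 → σ = 320 MPa, n = 0.678
  candidate F: E = 207.5, α = 11.2, σ_y = 929.0 → σ = 503 MPa, n = 1.85
Smallest n: candidate P with n = 0.428.

candidate P, n = 0.428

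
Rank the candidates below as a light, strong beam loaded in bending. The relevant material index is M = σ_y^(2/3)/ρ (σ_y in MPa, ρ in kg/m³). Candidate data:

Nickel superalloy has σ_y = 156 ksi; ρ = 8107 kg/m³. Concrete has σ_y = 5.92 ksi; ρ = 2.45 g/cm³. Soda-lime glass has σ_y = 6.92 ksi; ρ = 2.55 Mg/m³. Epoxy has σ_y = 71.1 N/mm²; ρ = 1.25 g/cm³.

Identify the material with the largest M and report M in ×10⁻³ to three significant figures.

Putting every candidate on a common basis:
  nickel superalloy: σ_y = 1076 MPa, ρ = 8107 kg/m³
  concrete: σ_y = 40.82 MPa, ρ = 2450 kg/m³
  soda-lime glass: σ_y = 47.71 MPa, ρ = 2550 kg/m³
  epoxy: σ_y = 71.10 MPa, ρ = 1250 kg/m³
  epoxy: M = 13.7×10⁻³
  nickel superalloy: M = 12.9×10⁻³
  soda-lime glass: M = 5.16×10⁻³
  concrete: M = 4.84×10⁻³
Epoxy has the largest M.

epoxy, M = 13.7×10⁻³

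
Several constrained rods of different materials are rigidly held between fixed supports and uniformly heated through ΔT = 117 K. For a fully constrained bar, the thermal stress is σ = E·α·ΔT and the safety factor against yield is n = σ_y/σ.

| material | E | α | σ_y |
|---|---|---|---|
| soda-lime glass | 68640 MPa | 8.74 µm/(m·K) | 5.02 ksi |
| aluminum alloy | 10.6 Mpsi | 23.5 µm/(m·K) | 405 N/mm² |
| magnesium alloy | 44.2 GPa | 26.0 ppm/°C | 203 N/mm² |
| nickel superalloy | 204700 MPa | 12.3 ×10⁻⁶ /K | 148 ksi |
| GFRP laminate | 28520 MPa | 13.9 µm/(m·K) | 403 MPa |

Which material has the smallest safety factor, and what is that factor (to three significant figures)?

In consistent units (E in GPa, α in ×10⁻⁶/K, σ_y in MPa):
  soda-lime glass: E = 68.64, α = 8.74, σ_y = 34.61 → σ = 70.2 MPa, n = 0.493
  aluminum alloy: E = 73.08, α = 23.5, σ_y = 405.0 → σ = 201 MPa, n = 2.02
  magnesium alloy: E = 44.20, α = 26.0, σ_y = 203.0 → σ = 134 MPa, n = 1.51
  nickel superalloy: E = 204.7, α = 12.3, σ_y = 1020 → σ = 295 MPa, n = 3.46
  GFRP laminate: E = 28.52, α = 13.9, σ_y = 403.0 → σ = 46.4 MPa, n = 8.69
Smallest n: soda-lime glass with n = 0.493.

soda-lime glass, n = 0.493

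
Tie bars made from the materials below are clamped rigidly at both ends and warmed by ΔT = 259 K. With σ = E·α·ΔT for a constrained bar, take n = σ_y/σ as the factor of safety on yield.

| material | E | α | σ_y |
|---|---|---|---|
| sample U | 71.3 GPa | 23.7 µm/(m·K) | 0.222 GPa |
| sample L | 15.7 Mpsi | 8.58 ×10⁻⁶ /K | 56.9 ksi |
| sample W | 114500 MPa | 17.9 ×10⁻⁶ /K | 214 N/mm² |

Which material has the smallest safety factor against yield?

With everything in SI (GPa, ×10⁻⁶/K, MPa):
  sample U: E = 71.30, α = 23.7, σ_y = 222.0 → σ = 438 MPa, n = 0.507
  sample L: E = 108.2, α = 8.58, σ_y = 392.3 → σ = 241 MPa, n = 1.63
  sample W: E = 114.5, α = 17.9, σ_y = 214.0 → σ = 531 MPa, n = 0.403
Sample W has the lowest safety factor, n = 0.403.

sample W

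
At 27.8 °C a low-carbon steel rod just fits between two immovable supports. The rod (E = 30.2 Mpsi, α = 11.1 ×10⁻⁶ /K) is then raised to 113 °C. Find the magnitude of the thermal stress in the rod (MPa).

197 MPa

E = 30.2 Mpsi = 208.2 GPa.
ΔT = 85.20 K. Constrained thermal stress σ = E·α·ΔT = 208.2×10³ MPa × 11.1×10⁻⁶ × 85.20 = 197 MPa (compressive).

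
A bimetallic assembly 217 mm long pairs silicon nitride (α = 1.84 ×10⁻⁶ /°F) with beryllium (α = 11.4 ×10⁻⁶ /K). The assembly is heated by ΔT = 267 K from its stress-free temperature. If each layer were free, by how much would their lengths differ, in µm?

silicon nitride: α = 1.84×10⁻⁶/°F × 9/5 = 3.31×10⁻⁶/K.
Δα = |3.31 − 11.4|×10⁻⁶/K = 8.09×10⁻⁶/K.
ΔL_mismatch = Δα·L·ΔT = 8.09×10⁻⁶ × 217.0 mm × 267.0 K = 469 µm.

469 µm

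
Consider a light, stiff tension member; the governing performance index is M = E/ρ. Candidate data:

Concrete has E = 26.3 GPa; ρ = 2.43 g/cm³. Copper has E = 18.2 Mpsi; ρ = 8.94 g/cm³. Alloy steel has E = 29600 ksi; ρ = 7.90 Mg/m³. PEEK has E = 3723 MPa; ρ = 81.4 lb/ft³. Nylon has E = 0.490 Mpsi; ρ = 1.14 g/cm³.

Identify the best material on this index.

alloy steel

Putting every candidate on a common basis:
  concrete: E = 26.30 GPa, ρ = 2430 kg/m³
  copper: E = 125.5 GPa, ρ = 8940 kg/m³
  alloy steel: E = 204.1 GPa, ρ = 7900 kg/m³
  PEEK: E = 3.723 GPa, ρ = 1304 kg/m³
  nylon: E = 3.378 GPa, ρ = 1140 kg/m³
  alloy steel: M = 25.8 MN·m/kg
  copper: M = 14.0 MN·m/kg
  concrete: M = 10.8 MN·m/kg
  nylon: M = 2.96 MN·m/kg
  PEEK: M = 2.86 MN·m/kg
Highest index: alloy steel.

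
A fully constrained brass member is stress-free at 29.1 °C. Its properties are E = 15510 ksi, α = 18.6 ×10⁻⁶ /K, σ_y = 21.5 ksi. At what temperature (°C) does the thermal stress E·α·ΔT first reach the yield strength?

E = 15510 ksi = 106.9 GPa.
σ_y = 21.5 ksi = 148.2 MPa.
E·α·ΔT = 148.2 MPa ⇒ ΔT = 148.2 / (106.9×10³ × 18.6×10⁻⁶) = 74.53 K.
T = 29.1 + 74.53 = 103.6 °C.

104 °C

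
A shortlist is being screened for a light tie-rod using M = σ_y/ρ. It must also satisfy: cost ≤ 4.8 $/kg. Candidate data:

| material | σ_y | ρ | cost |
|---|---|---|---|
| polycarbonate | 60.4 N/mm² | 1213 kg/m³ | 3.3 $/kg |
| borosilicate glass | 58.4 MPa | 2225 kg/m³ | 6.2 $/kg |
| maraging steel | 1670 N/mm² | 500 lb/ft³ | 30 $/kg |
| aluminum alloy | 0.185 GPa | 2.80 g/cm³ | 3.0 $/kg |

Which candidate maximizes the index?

Screen on constraints: cost ≤ 4.8 $/kg. Survivors: polycarbonate, aluminum alloy.
In SI units:
  polycarbonate: σ_y = 60.40 MPa, ρ = 1213 kg/m³
  aluminum alloy: σ_y = 185.0 MPa, ρ = 2800 kg/m³
  aluminum alloy: M = 66.1 kN·m/kg
  polycarbonate: M = 49.8 kN·m/kg
Aluminum alloy has the largest M.

aluminum alloy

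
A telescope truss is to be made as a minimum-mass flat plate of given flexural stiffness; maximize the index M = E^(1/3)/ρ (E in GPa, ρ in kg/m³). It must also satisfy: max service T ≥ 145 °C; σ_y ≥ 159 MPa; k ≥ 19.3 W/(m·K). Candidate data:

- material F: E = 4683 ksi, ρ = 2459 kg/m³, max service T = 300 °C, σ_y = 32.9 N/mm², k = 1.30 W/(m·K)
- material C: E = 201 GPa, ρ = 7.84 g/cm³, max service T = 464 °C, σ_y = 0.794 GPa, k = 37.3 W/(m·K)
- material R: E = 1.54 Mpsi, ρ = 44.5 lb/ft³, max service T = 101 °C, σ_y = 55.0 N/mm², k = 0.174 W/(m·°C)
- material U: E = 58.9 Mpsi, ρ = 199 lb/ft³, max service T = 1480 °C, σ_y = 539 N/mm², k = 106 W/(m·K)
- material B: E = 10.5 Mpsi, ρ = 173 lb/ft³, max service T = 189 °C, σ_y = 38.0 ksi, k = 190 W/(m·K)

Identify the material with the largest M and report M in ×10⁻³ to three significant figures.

material U, M = 2.32×10⁻³

Screen on constraints: max service T ≥ 145 °C; σ_y ≥ 159 MPa; k ≥ 19.3 W/(m·K). Survivors: material C, material U, material B.
Normalizing units and computing the index:
  material C: E = 201.0 GPa, ρ = 7840 kg/m³
  material U: E = 406.1 GPa, ρ = 3188 kg/m³
  material B: E = 72.39 GPa, ρ = 2771 kg/m³
  material U: M = 2.32×10⁻³
  material B: M = 1.50×10⁻³
  material C: M = 0.747×10⁻³
The maximum is for material U.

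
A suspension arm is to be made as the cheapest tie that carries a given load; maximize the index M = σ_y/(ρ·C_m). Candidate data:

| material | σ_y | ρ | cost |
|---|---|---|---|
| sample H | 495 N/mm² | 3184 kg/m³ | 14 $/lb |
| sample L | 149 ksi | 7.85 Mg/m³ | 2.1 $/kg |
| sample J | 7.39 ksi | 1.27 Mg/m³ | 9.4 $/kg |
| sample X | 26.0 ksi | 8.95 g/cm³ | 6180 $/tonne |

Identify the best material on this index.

sample L

Putting every candidate on a common basis:
  sample H: σ_y = 495.0 MPa, ρ = 3184 kg/m³, cost = 30.86 $/kg
  sample L: σ_y = 1027 MPa, ρ = 7850 kg/m³, cost = 2.100 $/kg
  sample J: σ_y = 50.95 MPa, ρ = 1270 kg/m³, cost = 9.400 $/kg
  sample X: σ_y = 179.3 MPa, ρ = 8950 kg/m³, cost = 6.180 $/kg
  sample L: M = 62.3 kN·m per $
  sample H: M = 5.04 kN·m per $
  sample J: M = 4.27 kN·m per $
  sample X: M = 3.24 kN·m per $
Sample L has the largest M.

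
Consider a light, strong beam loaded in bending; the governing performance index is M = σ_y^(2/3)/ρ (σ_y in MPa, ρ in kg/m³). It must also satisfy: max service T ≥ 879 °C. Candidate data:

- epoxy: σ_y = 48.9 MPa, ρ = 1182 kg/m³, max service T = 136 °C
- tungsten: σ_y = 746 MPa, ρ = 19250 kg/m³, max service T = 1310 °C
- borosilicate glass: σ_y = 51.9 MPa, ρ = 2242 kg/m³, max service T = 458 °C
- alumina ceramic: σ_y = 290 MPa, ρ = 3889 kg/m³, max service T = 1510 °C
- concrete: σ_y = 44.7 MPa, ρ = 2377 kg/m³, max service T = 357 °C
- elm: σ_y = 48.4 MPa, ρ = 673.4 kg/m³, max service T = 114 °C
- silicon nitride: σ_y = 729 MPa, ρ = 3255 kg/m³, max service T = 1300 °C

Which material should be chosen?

silicon nitride

Screen on constraints: max service T ≥ 879 °C. Survivors: tungsten, alumina ceramic, silicon nitride.
Computing M directly (units already consistent):
  silicon nitride: M = 24.9×10⁻³
  alumina ceramic: M = 11.3×10⁻³
  tungsten: M = 4.27×10⁻³
The maximum is for silicon nitride.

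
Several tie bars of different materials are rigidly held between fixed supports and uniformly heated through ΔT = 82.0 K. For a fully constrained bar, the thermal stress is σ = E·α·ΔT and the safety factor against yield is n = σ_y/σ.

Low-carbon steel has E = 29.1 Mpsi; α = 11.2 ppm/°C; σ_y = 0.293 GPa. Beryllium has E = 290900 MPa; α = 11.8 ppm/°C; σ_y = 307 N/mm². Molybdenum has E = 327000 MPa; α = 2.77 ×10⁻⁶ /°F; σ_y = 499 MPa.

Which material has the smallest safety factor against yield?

Converting E to GPa, α to ×10⁻⁶/K, σ_y to MPa, then σ and n for each:
  low-carbon steel: E = 200.6, α = 11.2, σ_y = 293.0 → σ = 184 MPa, n = 1.59
  beryllium: E = 290.9, α = 11.8, σ_y = 307.0 → σ = 281 MPa, n = 1.09
  molybdenum: E = 327.0, α = 4.99, σ_y = 499.0 → σ = 134 MPa, n = 3.73
Beryllium has the lowest safety factor, n = 1.09.

beryllium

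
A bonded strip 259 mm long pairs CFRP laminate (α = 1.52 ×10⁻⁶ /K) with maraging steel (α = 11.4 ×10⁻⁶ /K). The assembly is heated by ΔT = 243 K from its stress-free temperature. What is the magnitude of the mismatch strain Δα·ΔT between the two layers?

2.40×10⁻³

Δα = |1.52 − 11.4|×10⁻⁶/K = 9.88×10⁻⁶/K.
Mismatch strain = Δα·ΔT = 9.88×10⁻⁶ × 243.0 = 2.40×10⁻³.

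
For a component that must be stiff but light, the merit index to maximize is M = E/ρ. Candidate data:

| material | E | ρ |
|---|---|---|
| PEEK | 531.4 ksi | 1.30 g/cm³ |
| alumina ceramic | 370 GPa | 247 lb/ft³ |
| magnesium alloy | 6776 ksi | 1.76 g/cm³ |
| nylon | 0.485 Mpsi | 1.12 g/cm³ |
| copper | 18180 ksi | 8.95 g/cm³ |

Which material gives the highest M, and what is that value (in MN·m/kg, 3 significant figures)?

Putting every candidate on a common basis:
  PEEK: E = 3.664 GPa, ρ = 1300 kg/m³
  alumina ceramic: E = 370.0 GPa, ρ = 3957 kg/m³
  magnesium alloy: E = 46.72 GPa, ρ = 1760 kg/m³
  nylon: E = 3.344 GPa, ρ = 1120 kg/m³
  copper: E = 125.3 GPa, ρ = 8950 kg/m³
  alumina ceramic: M = 93.5 MN·m/kg
  magnesium alloy: M = 26.5 MN·m/kg
  copper: M = 14.0 MN·m/kg
  nylon: M = 2.99 MN·m/kg
  PEEK: M = 2.82 MN·m/kg
The maximum is for alumina ceramic.

alumina ceramic, M = 93.5 MN·m/kg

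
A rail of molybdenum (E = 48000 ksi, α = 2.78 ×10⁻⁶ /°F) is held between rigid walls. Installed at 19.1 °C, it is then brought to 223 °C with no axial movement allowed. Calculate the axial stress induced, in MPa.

E = 48000 ksi = 330.9 GPa.
α = 2.78×10⁻⁶/°F × 9/5 = 5.00×10⁻⁶/K.
ΔT = 203.9 K. Constrained thermal stress σ = E·α·ΔT = 330.9×10³ MPa × 5.00×10⁻⁶ × 203.9 = 338 MPa (compressive).

338 MPa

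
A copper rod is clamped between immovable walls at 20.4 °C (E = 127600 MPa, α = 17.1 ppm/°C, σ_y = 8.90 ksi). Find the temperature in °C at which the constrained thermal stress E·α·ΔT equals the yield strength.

48.5 °C

E = 127600 MPa = 127.6 GPa.
σ_y = 8.90 ksi = 61.36 MPa.
E·α·ΔT = 61.36 MPa ⇒ ΔT = 61.36 / (127.6×10³ × 17.1×10⁻⁶) = 28.12 K.
T = 20.4 + 28.12 = 48.52 °C.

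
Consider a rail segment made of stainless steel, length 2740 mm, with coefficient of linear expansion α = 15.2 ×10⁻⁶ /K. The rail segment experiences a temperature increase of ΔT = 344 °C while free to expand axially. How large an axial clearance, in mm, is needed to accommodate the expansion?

14.3 mm

ΔL = α·L₀·ΔT = 15.2×10⁻⁶ × 2740 mm × 344.0 K = 14.3 mm.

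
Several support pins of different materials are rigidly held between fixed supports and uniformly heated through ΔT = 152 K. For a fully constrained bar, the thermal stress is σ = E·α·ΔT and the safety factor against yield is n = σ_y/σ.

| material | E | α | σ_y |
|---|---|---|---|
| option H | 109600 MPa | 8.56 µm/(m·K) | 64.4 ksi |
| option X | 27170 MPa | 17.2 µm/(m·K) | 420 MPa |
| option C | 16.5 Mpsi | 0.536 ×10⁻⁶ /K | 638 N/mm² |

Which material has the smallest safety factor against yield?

option H

In consistent units (E in GPa, α in ×10⁻⁶/K, σ_y in MPa):
  option H: E = 109.6, α = 8.56, σ_y = 444.0 → σ = 143 MPa, n = 3.11
  option X: E = 27.17, α = 17.2, σ_y = 420.0 → σ = 71.0 MPa, n = 5.91
  option C: E = 113.8, α = 0.536, σ_y = 638.0 → σ = 9.27 MPa, n = 68.8
Option H has the lowest safety factor, n = 3.11.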